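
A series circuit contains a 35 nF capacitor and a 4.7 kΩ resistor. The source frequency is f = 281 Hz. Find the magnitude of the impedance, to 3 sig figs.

16900 Ω

ω = 2πf = 1766 rad/s
X_C = 1/(ωC) = 16200 Ω
Z = 4700 − j16200 Ω
|Z| = √(4700² + 16200²) = 16900 Ω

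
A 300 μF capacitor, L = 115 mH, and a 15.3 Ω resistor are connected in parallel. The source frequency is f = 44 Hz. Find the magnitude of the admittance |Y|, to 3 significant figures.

83.2 mS

ω = 2πf = 276.5 rad/s
X_L = ωL = 31.8 Ω
X_C = 1/(ωC) = 12.1 Ω
Parallel: admittances add. Y = 1/R + 1/(jωL) + jωC
Y = (0.0654 + j0.0515) S
|Y| = 0.0832 S → |Z| = 1/|Y| = 12.0 Ω, ∠Z = −∠Y = -38.2°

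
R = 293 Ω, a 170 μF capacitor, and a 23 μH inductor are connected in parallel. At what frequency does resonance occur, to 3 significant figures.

2.55 kHz

ω₀ = 1/√(LC) = 1/√(2.3e-05 × 0.00017) = 15990 rad/s
f₀ = ω₀/(2π) = 2.55 kHz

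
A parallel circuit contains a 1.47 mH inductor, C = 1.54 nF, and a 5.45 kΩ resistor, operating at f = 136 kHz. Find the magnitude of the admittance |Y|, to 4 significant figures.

ω = 2πf = 854500 rad/s
X_L = ωL = 1256 Ω
X_C = 1/(ωC) = 759.9 Ω
Parallel: admittances add. Y = 1/R + 1/(jωL) + jωC
Y = (0.0001835 + j0.0005199) S
|Y| = 0.0005513 S → |Z| = 1/|Y| = 1814 Ω, ∠Z = −∠Y = -70.56°

551.3 μS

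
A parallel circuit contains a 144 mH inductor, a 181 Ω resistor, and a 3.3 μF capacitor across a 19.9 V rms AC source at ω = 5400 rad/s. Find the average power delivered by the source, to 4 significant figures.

X_L = ωL = 777.6 Ω
X_C = 1/(ωC) = 56.12 Ω
Parallel: admittances add. Y = 1/R + 1/(jωL) + jωC
Y = (0.005525 + j0.01653) S
|Y| = 0.01743 S → |Z| = 1/|Y| = 57.36 Ω, ∠Z = −∠Y = -71.52°
I = V/|Z| = 346.9 mA
P = VI cos φ = 19.9 × 0.3469 × cos(-71.52°) = 2.188 W

2.188 W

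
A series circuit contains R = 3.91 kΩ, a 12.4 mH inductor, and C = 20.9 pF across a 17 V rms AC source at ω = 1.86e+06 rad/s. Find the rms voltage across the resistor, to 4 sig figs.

14.06 V

X_L = ωL = 23060 Ω
X_C = 1/(ωC) = 25720 Ω
Net reactance X = X_L − X_C = -2660 Ω
Z = 3910 − j2660 Ω
|Z| = √(3910² + 2660²) = 4729 Ω
I = V/|Z| = 3.595 mA
V_R = I·|Z_R| = 0.003595 × 3910 = 14.06 V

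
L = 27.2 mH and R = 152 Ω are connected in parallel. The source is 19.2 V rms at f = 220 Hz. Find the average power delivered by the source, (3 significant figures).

2.43 W

ω = 2πf = 1382 rad/s
X_L = ωL = 37.6 Ω
Parallel: admittances add. Y = 1/R + 1/(jωL)
Y = (0.00658 − j0.0266) S
|Y| = 0.0274 S → |Z| = 1/|Y| = 36.5 Ω, ∠Z = −∠Y = 76.1°
I = V/|Z| = 526 mA
P = VI cos φ = 19.2 × 0.526 × cos(76.1°) = 2.43 W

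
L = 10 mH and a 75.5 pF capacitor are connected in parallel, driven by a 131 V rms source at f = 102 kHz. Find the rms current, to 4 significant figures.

ω = 2πf = 640900 rad/s
X_L = ωL = 6409 Ω
X_C = 1/(ωC) = 20670 Ω
Parallel: admittances add. Y = 1/(jωL) + jωC
Y = (0 − j0.0001076) S
|Y| = 0.0001076 S → |Z| = 1/|Y| = 9290 Ω, ∠Z = −∠Y = 90.00°
I = V/|Z| = 131/9290 = 14.10 mA

14.10 mA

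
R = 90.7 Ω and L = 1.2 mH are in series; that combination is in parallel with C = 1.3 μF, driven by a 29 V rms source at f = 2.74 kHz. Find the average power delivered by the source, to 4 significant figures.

8.815 W

ω = 2πf = 17220 rad/s
X_L = ωL = 20.66 Ω
X_C = 1/(ωC) = 44.68 Ω
Branch 1 (R+jX_L): Z₁ = 90.70 + j20.66 Ω, |Z₁| = 93.02 Ω
Branch 2 (−jX_C): Z₂ = −j44.68 Ω
Parallel: Z = Z₁Z₂/(Z₁+Z₂), |Z| = 44.30 Ω, ∠Z = -62.33°
I = V/|Z| = 654.7 mA
P = VI cos φ = 29 × 0.6547 × cos(-62.33°) = 8.815 W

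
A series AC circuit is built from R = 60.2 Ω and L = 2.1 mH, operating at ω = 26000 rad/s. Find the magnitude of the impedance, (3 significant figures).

X_L = ωL = 54.6 Ω
Z = 60.2 + j54.6 Ω
|Z| = √(60.2² + 54.6²) = 81.3 Ω

81.3 Ω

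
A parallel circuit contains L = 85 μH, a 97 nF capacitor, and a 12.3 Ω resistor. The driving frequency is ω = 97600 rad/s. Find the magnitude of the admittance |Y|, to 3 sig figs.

138 mS

X_L = ωL = 8.30 Ω
X_C = 1/(ωC) = 106 Ω
Parallel: admittances add. Y = 1/R + 1/(jωL) + jωC
Y = (0.0813 − j0.111) S
|Y| = 0.138 S → |Z| = 1/|Y| = 7.26 Ω, ∠Z = −∠Y = 53.8°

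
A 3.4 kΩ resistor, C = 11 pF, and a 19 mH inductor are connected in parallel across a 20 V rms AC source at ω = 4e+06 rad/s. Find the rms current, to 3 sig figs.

5.91 mA

X_L = ωL = 76000 Ω
X_C = 1/(ωC) = 22700 Ω
Parallel: admittances add. Y = 1/R + 1/(jωL) + jωC
Y = (0.000294 + j3.08e-05) S
|Y| = 0.000296 S → |Z| = 1/|Y| = 3380 Ω, ∠Z = −∠Y = -5.99°
I = V/|Z| = 20/3380 = 5.91 mA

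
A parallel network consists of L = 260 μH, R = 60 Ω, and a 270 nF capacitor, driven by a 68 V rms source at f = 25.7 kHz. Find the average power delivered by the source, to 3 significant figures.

ω = 2πf = 161500 rad/s
X_L = ωL = 42.0 Ω
X_C = 1/(ωC) = 22.9 Ω
Parallel: admittances add. Y = 1/R + 1/(jωL) + jωC
Y = (0.0167 + j0.0198) S
|Y| = 0.0259 S → |Z| = 1/|Y| = 38.7 Ω, ∠Z = −∠Y = -49.9°
I = V/|Z| = 1.76 A
P = VI cos φ = 68 × 1.76 × cos(-49.9°) = 77.1 W

77.1 W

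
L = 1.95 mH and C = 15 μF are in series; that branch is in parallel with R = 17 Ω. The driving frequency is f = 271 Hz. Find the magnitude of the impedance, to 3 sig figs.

15.4 Ω

ω = 2πf = 1703 rad/s
X_L = ωL = 3.32 Ω
X_C = 1/(ωC) = 39.2 Ω
Branch 1: Z₁ = R = 17.0 Ω
Branch 2 (series LC): Z₂ = j(X_L − X_C) = −j35.8 Ω
Parallel: Z = Z₁Z₂/(Z₁+Z₂), |Z| = 15.4 Ω, ∠Z = -25.4°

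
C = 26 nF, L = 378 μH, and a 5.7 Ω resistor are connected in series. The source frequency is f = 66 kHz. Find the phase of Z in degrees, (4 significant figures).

84.91°

ω = 2πf = 414700 rad/s
X_L = ωL = 156.8 Ω
X_C = 1/(ωC) = 92.75 Ω
Net reactance X = X_L − X_C = 64.01 Ω
Z = 5.700 + j64.01 Ω
|Z| = √(5.700² + 64.01²) = 64.26 Ω
∠Z = arctan(64.01/5.700) = 84.91°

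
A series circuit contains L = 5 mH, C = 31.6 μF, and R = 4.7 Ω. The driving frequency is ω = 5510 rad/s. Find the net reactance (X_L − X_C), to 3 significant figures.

X_L = ωL = 27.6 Ω
X_C = 1/(ωC) = 5.74 Ω
X = 27.6 − 5.74 = 21.8 Ω

21.8 Ω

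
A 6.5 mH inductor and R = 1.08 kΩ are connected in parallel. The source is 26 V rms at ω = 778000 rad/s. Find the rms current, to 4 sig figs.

24.62 mA

X_L = ωL = 5057 Ω
Parallel: admittances add. Y = 1/R + 1/(jωL)
Y = (0.0009259 − j0.0001977) S
|Y| = 0.0009468 S → |Z| = 1/|Y| = 1056 Ω, ∠Z = −∠Y = 12.06°
I = V/|Z| = 26/1056 = 24.62 mA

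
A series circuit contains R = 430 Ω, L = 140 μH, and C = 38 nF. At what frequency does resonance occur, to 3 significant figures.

ω₀ = 1/√(LC) = 1/√(0.00014 × 3.8e-08) = 433600 rad/s
f₀ = ω₀/(2π) = 69.0 kHz

69.0 kHz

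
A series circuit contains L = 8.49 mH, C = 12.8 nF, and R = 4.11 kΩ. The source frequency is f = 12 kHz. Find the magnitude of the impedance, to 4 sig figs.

ω = 2πf = 75400 rad/s
X_L = ωL = 640.1 Ω
X_C = 1/(ωC) = 1036 Ω
Net reactance X = X_L − X_C = -396.0 Ω
Z = 4110 − j396.0 Ω
|Z| = √(4110² + 396.0²) = 4129 Ω

4129 Ω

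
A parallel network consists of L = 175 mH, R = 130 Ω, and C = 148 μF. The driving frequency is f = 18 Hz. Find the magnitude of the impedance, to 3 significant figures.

ω = 2πf = 113.1 rad/s
X_L = ωL = 19.8 Ω
X_C = 1/(ωC) = 59.7 Ω
Parallel: admittances add. Y = 1/R + 1/(jωL) + jωC
Y = (0.00769 − j0.0338) S
|Y| = 0.0347 S → |Z| = 1/|Y| = 28.9 Ω, ∠Z = −∠Y = 77.2°

28.9 Ω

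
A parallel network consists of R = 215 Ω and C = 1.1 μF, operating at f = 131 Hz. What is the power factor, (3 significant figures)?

0.982

ω = 2πf = 823.1 rad/s
X_C = 1/(ωC) = 1100 Ω
Parallel: admittances add. Y = 1/R + jωC
Y = (0.00465 + j0.000905) S
|Y| = 0.00474 S → |Z| = 1/|Y| = 211 Ω, ∠Z = −∠Y = -11.0°
cos φ = cos(-11.0°) = 0.982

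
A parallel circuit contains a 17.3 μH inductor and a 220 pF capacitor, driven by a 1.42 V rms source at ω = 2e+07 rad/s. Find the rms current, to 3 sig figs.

2.14 mA

X_L = ωL = 346 Ω
X_C = 1/(ωC) = 227 Ω
Parallel: admittances add. Y = 1/(jωL) + jωC
Y = (0 + j0.00151) S
|Y| = 0.00151 S → |Z| = 1/|Y| = 662 Ω, ∠Z = −∠Y = -90.0°
I = V/|Z| = 1.42/662 = 2.14 mA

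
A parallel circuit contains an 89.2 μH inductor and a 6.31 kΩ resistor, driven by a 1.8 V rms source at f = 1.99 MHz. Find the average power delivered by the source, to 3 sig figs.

513 μW

ω = 2πf = 1.25e+07 rad/s
X_L = ωL = 1120 Ω
Parallel: admittances add. Y = 1/R + 1/(jωL)
Y = (0.000158 − j0.000897) S
|Y| = 0.000911 S → |Z| = 1/|Y| = 1100 Ω, ∠Z = −∠Y = 80.0°
I = V/|Z| = 1.64 mA
P = VI cos φ = 1.8 × 0.00164 × cos(80.0°) = 513 μW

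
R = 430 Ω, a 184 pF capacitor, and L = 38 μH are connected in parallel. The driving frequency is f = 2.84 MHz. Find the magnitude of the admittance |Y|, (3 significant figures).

ω = 2πf = 1.784e+07 rad/s
X_L = ωL = 678 Ω
X_C = 1/(ωC) = 305 Ω
Parallel: admittances add. Y = 1/R + 1/(jωL) + jωC
Y = (0.00233 + j0.00181) S
|Y| = 0.00295 S → |Z| = 1/|Y| = 339 Ω, ∠Z = −∠Y = -37.9°

2.95 mS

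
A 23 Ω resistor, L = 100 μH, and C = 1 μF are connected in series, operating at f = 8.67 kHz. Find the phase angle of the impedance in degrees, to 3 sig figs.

ω = 2πf = 54480 rad/s
X_L = ωL = 5.45 Ω
X_C = 1/(ωC) = 18.4 Ω
Net reactance X = X_L − X_C = -12.9 Ω
Z = 23.0 − j12.9 Ω
|Z| = √(23.0² + 12.9²) = 26.4 Ω
∠Z = arctan(-12.9/23.0) = -29.3°

-29.3°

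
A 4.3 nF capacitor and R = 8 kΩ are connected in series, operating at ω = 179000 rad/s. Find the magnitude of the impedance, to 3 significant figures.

8100 Ω

X_C = 1/(ωC) = 1300 Ω
Z = 8000 − j1300 Ω
|Z| = √(8000² + 1300²) = 8100 Ω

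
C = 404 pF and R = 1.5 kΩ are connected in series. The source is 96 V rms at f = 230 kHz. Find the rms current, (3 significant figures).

ω = 2πf = 1.445e+06 rad/s
X_C = 1/(ωC) = 1710 Ω
Z = 1500 − j1710 Ω
|Z| = √(1500² + 1710²) = 2280 Ω
I = V/|Z| = 96/2280 = 42.2 mA

42.2 mA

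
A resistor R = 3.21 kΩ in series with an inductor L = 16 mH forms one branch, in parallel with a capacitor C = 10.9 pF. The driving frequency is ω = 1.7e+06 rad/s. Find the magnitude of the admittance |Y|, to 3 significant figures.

X_L = ωL = 27200 Ω
X_C = 1/(ωC) = 54000 Ω
Branch 1 (R+jX_L): Z₁ = 3210 + j27200 Ω, |Z₁| = 27400 Ω
Branch 2 (−jX_C): Z₂ = −j54000 Ω
Parallel: Z = Z₁Z₂/(Z₁+Z₂), |Z| = 54800 Ω, ∠Z = 76.4°
|Y| = 1/|Z| = 18.2 μS

18.2 μS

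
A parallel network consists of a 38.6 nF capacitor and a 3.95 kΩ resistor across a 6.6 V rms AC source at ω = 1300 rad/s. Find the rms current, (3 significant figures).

1.70 mA

X_C = 1/(ωC) = 19900 Ω
Parallel: admittances add. Y = 1/R + jωC
Y = (0.000253 + j5.02e-05) S
|Y| = 0.000258 S → |Z| = 1/|Y| = 3870 Ω, ∠Z = −∠Y = -11.2°
I = V/|Z| = 6.6/3870 = 1.70 mA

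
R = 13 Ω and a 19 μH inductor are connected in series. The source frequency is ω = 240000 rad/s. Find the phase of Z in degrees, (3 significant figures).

19.3°

X_L = ωL = 4.56 Ω
Z = 13.0 + j4.56 Ω
|Z| = √(13.0² + 4.56²) = 13.8 Ω
∠Z = arctan(4.56/13.0) = 19.3°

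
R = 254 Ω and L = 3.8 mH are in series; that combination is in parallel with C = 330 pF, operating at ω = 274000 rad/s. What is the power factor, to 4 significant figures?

X_L = ωL = 1041 Ω
X_C = 1/(ωC) = 11060 Ω
Branch 1 (R+jX_L): Z₁ = 254.0 + j1041 Ω, |Z₁| = 1072 Ω
Branch 2 (−jX_C): Z₂ = −j11060 Ω
Parallel: Z = Z₁Z₂/(Z₁+Z₂), |Z| = 1183 Ω, ∠Z = 74.84°
cos φ = cos(74.84°) = 0.2615

0.2615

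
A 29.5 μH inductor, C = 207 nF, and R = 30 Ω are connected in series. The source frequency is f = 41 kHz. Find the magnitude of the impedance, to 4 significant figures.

32.01 Ω

ω = 2πf = 257600 rad/s
X_L = ωL = 7.600 Ω
X_C = 1/(ωC) = 18.75 Ω
Net reactance X = X_L − X_C = -11.15 Ω
Z = 30.00 − j11.15 Ω
|Z| = √(30.00² + 11.15²) = 32.01 Ω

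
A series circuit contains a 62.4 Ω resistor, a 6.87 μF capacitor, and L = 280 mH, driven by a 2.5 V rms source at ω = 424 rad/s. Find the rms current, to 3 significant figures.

10.7 mA

X_L = ωL = 119 Ω
X_C = 1/(ωC) = 343 Ω
Net reactance X = X_L − X_C = -225 Ω
Z = 62.4 − j225 Ω
|Z| = √(62.4² + 225²) = 233 Ω
I = V/|Z| = 2.5/233 = 10.7 mA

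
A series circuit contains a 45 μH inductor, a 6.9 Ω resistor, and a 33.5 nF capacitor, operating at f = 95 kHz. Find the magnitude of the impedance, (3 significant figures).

ω = 2πf = 596900 rad/s
X_L = ωL = 26.9 Ω
X_C = 1/(ωC) = 50.0 Ω
Net reactance X = X_L − X_C = -23.1 Ω
Z = 6.90 − j23.1 Ω
|Z| = √(6.90² + 23.1²) = 24.2 Ω

24.2 Ω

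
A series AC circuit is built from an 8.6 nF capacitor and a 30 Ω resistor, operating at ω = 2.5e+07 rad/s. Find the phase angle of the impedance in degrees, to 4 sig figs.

-8.813°

X_C = 1/(ωC) = 4.651 Ω
Z = 30.00 − j4.651 Ω
|Z| = √(30.00² + 4.651²) = 30.36 Ω
∠Z = arctan(-4.651/30.00) = -8.813°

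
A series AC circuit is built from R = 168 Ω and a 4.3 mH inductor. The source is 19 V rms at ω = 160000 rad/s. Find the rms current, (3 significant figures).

26.8 mA

X_L = ωL = 688 Ω
Z = 168 + j688 Ω
|Z| = √(168² + 688²) = 708 Ω
I = V/|Z| = 19/708 = 26.8 mA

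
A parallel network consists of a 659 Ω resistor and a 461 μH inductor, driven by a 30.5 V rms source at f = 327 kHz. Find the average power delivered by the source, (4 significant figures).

1.412 W

ω = 2πf = 2.055e+06 rad/s
X_L = ωL = 947.2 Ω
Parallel: admittances add. Y = 1/R + 1/(jωL)
Y = (0.001517 − j0.001056) S
|Y| = 0.001849 S → |Z| = 1/|Y| = 541.0 Ω, ∠Z = −∠Y = 34.83°
I = V/|Z| = 56.38 mA
P = VI cos φ = 30.5 × 0.05638 × cos(34.83°) = 1.412 W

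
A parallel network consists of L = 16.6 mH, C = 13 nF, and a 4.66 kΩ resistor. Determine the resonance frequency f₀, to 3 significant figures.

10.8 kHz

ω₀ = 1/√(LC) = 1/√(0.0166 × 1.3e-08) = 68070 rad/s
f₀ = ω₀/(2π) = 10.8 kHz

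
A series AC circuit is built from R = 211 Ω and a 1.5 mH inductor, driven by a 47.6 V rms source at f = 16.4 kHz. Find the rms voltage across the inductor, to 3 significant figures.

ω = 2πf = 103000 rad/s
X_L = ωL = 155 Ω
Z = 211 + j155 Ω
|Z| = √(211² + 155²) = 262 Ω
I = V/|Z| = 182 mA
V_L = I·|Z_L| = 0.182 × 155 = 28.1 V

28.1 V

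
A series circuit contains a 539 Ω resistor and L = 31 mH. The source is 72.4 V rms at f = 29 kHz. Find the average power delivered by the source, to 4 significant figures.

ω = 2πf = 182200 rad/s
X_L = ωL = 5649 Ω
Z = 539.0 + j5649 Ω
|Z| = √(539.0² + 5649²) = 5674 Ω
∠Z = arctan(5649/539.0) = 84.55°
I = V/|Z| = 12.76 mA
P = VI cos φ = 72.4 × 0.01276 × cos(84.55°) = 87.75 mW

87.75 mW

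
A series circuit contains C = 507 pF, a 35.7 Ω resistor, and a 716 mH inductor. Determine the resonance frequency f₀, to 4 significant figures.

8.353 kHz

ω₀ = 1/√(LC) = 1/√(0.716 × 5.07e-10) = 52490 rad/s
f₀ = ω₀/(2π) = 8.353 kHz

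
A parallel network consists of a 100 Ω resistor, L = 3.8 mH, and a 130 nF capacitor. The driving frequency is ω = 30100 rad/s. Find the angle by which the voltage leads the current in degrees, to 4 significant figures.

25.78°

X_L = ωL = 114.4 Ω
X_C = 1/(ωC) = 255.6 Ω
Parallel: admittances add. Y = 1/R + 1/(jωL) + jωC
Y = (0.01000 − j0.004830) S
|Y| = 0.01111 S → |Z| = 1/|Y| = 90.05 Ω, ∠Z = −∠Y = 25.78°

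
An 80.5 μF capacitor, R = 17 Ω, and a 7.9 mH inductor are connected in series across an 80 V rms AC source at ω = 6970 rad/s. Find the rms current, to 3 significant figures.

1.43 A

X_L = ωL = 55.1 Ω
X_C = 1/(ωC) = 1.78 Ω
Net reactance X = X_L − X_C = 53.3 Ω
Z = 17.0 + j53.3 Ω
|Z| = √(17.0² + 53.3²) = 55.9 Ω
I = V/|Z| = 80/55.9 = 1.43 A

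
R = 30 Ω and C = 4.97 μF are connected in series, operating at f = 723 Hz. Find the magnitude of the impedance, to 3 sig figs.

53.5 Ω

ω = 2πf = 4543 rad/s
X_C = 1/(ωC) = 44.3 Ω
Z = 30.0 − j44.3 Ω
|Z| = √(30.0² + 44.3²) = 53.5 Ω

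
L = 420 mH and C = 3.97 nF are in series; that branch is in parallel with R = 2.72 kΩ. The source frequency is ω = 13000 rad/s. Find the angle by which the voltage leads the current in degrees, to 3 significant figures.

-11.1°

X_L = ωL = 5460 Ω
X_C = 1/(ωC) = 19400 Ω
Branch 1: Z₁ = R = 2720 Ω
Branch 2 (series LC): Z₂ = j(X_L − X_C) = −j13900 Ω
Parallel: Z = Z₁Z₂/(Z₁+Z₂), |Z| = 2670 Ω, ∠Z = -11.1°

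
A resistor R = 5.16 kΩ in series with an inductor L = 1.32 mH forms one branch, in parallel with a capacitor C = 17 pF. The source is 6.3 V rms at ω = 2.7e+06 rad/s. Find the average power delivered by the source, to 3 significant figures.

5.21 mW

X_L = ωL = 3560 Ω
X_C = 1/(ωC) = 21800 Ω
Branch 1 (R+jX_L): Z₁ = 5160 + j3560 Ω, |Z₁| = 6270 Ω
Branch 2 (−jX_C): Z₂ = −j21800 Ω
Parallel: Z = Z₁Z₂/(Z₁+Z₂), |Z| = 7210 Ω, ∠Z = 18.8°
I = V/|Z| = 873 μA
P = VI cos φ = 6.3 × 0.000873 × cos(18.8°) = 5.21 mW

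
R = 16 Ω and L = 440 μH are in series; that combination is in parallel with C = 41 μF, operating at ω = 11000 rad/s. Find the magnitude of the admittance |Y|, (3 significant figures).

437 mS

X_L = ωL = 4.84 Ω
X_C = 1/(ωC) = 2.22 Ω
Branch 1 (R+jX_L): Z₁ = 16.0 + j4.84 Ω, |Z₁| = 16.7 Ω
Branch 2 (−jX_C): Z₂ = −j2.22 Ω
Parallel: Z = Z₁Z₂/(Z₁+Z₂), |Z| = 2.29 Ω, ∠Z = -82.5°
|Y| = 1/|Z| = 437 mS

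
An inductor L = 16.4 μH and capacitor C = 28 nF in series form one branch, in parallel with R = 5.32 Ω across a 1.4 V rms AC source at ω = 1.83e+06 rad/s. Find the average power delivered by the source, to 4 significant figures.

X_L = ωL = 30.01 Ω
X_C = 1/(ωC) = 19.52 Ω
Branch 1: Z₁ = R = 5.320 Ω
Branch 2 (series LC): Z₂ = j(X_L − X_C) = j10.50 Ω
Parallel: Z = Z₁Z₂/(Z₁+Z₂), |Z| = 4.745 Ω, ∠Z = 26.88°
I = V/|Z| = 295.0 mA
P = VI cos φ = 1.4 × 0.2950 × cos(26.88°) = 368.4 mW

368.4 mW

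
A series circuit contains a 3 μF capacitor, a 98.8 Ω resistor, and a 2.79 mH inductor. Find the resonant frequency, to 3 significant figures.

1.74 kHz

ω₀ = 1/√(LC) = 1/√(0.00279 × 3e-06) = 10930 rad/s
f₀ = ω₀/(2π) = 1.74 kHz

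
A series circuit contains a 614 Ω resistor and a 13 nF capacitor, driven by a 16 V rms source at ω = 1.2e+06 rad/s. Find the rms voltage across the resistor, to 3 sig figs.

X_C = 1/(ωC) = 64.1 Ω
Z = 614 − j64.1 Ω
|Z| = √(614² + 64.1²) = 617 Ω
I = V/|Z| = 25.9 mA
V_R = I·|Z_R| = 0.0259 × 614 = 15.9 V

15.9 V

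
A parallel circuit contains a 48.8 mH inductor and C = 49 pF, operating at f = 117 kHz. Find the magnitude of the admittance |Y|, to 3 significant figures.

ω = 2πf = 735100 rad/s
X_L = ωL = 35900 Ω
X_C = 1/(ωC) = 27800 Ω
Parallel: admittances add. Y = 1/(jωL) + jωC
Y = (0 + j8.15e-06) S
|Y| = 8.15e-06 S → |Z| = 1/|Y| = 123000 Ω, ∠Z = −∠Y = -90.0°

8.15 μS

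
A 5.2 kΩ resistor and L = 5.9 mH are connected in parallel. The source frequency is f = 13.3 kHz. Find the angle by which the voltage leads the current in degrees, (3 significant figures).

84.6°

ω = 2πf = 83570 rad/s
X_L = ωL = 493 Ω
Parallel: admittances add. Y = 1/R + 1/(jωL)
Y = (0.000192 − j0.00203) S
|Y| = 0.00204 S → |Z| = 1/|Y| = 491 Ω, ∠Z = −∠Y = 84.6°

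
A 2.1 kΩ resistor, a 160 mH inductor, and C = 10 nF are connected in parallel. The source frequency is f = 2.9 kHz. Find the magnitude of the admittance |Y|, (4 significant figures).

502.6 μS

ω = 2πf = 18220 rad/s
X_L = ωL = 2915 Ω
X_C = 1/(ωC) = 5488 Ω
Parallel: admittances add. Y = 1/R + 1/(jωL) + jωC
Y = (0.0004762 − j0.0001608) S
|Y| = 0.0005026 S → |Z| = 1/|Y| = 1990 Ω, ∠Z = −∠Y = 18.66°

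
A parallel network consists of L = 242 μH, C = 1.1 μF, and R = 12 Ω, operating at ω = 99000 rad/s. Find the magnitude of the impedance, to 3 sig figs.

9.34 Ω

X_L = ωL = 24.0 Ω
X_C = 1/(ωC) = 9.18 Ω
Parallel: admittances add. Y = 1/R + 1/(jωL) + jωC
Y = (0.0833 + j0.0672) S
|Y| = 0.107 S → |Z| = 1/|Y| = 9.34 Ω, ∠Z = −∠Y = -38.9°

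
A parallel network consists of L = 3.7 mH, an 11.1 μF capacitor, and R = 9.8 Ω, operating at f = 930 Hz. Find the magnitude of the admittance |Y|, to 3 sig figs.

104 mS

ω = 2πf = 5843 rad/s
X_L = ωL = 21.6 Ω
X_C = 1/(ωC) = 15.4 Ω
Parallel: admittances add. Y = 1/R + 1/(jωL) + jωC
Y = (0.102 + j0.0186) S
|Y| = 0.104 S → |Z| = 1/|Y| = 9.64 Ω, ∠Z = −∠Y = -10.3°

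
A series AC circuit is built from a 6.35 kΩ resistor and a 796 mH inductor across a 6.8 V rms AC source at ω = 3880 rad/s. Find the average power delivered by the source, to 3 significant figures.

5.89 mW

X_L = ωL = 3090 Ω
Z = 6350 + j3090 Ω
|Z| = √(6350² + 3090²) = 7060 Ω
∠Z = arctan(3090/6350) = 25.9°
I = V/|Z| = 963 μA
P = VI cos φ = 6.8 × 0.000963 × cos(25.9°) = 5.89 mW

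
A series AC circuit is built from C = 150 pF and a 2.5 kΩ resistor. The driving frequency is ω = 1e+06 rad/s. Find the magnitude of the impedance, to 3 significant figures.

7120 Ω

X_C = 1/(ωC) = 6670 Ω
Z = 2500 − j6670 Ω
|Z| = √(2500² + 6670²) = 7120 Ω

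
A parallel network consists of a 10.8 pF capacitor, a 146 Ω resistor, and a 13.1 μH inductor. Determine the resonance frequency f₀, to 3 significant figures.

ω₀ = 1/√(LC) = 1/√(1.31e-05 × 1.08e-11) = 8.407e+07 rad/s
f₀ = ω₀/(2π) = 13.4 MHz

13.4 MHz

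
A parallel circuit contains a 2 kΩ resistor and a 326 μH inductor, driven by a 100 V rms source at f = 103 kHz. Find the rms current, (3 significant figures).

ω = 2πf = 647200 rad/s
X_L = ωL = 211 Ω
Parallel: admittances add. Y = 1/R + 1/(jωL)
Y = (0.000500 − j0.00474) S
|Y| = 0.00477 S → |Z| = 1/|Y| = 210 Ω, ∠Z = −∠Y = 84.0°
I = V/|Z| = 100/210 = 477 mA

477 mA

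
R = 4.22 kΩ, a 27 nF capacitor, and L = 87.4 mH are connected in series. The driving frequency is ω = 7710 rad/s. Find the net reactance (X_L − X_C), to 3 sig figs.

X_L = ωL = 674 Ω
X_C = 1/(ωC) = 4800 Ω
X = 674 − 4800 = -4130 Ω

-4130 Ω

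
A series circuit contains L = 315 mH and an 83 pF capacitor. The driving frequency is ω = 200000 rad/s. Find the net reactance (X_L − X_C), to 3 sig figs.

X_L = ωL = 63000 Ω
X_C = 1/(ωC) = 60200 Ω
X = 63000 − 60200 = 2760 Ω

2760 Ω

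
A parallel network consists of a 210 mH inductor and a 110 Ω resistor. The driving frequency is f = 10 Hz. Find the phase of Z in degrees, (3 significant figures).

83.2°

ω = 2πf = 62.83 rad/s
X_L = ωL = 13.2 Ω
Parallel: admittances add. Y = 1/R + 1/(jωL)
Y = (0.00909 − j0.0758) S
|Y| = 0.0763 S → |Z| = 1/|Y| = 13.1 Ω, ∠Z = −∠Y = 83.2°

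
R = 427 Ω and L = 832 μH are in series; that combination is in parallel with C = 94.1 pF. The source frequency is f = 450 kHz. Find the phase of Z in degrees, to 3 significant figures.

62.8°

ω = 2πf = 2.827e+06 rad/s
X_L = ωL = 2350 Ω
X_C = 1/(ωC) = 3760 Ω
Branch 1 (R+jX_L): Z₁ = 427 + j2350 Ω, |Z₁| = 2390 Ω
Branch 2 (−jX_C): Z₂ = −j3760 Ω
Parallel: Z = Z₁Z₂/(Z₁+Z₂), |Z| = 6120 Ω, ∠Z = 62.8°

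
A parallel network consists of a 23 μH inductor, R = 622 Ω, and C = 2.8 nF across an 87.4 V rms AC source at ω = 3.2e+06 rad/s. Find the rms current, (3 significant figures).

428 mA

X_L = ωL = 73.6 Ω
X_C = 1/(ωC) = 112 Ω
Parallel: admittances add. Y = 1/R + 1/(jωL) + jωC
Y = (0.00161 − j0.00463) S
|Y| = 0.00490 S → |Z| = 1/|Y| = 204 Ω, ∠Z = −∠Y = 70.8°
I = V/|Z| = 87.4/204 = 428 mA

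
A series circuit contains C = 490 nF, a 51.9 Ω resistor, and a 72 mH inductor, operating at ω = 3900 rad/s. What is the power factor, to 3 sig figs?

0.209

X_L = ωL = 281 Ω
X_C = 1/(ωC) = 523 Ω
Net reactance X = X_L − X_C = -242 Ω
Z = 51.9 − j242 Ω
|Z| = √(51.9² + 242²) = 248 Ω
∠Z = arctan(-242/51.9) = -77.9°
cos φ = cos(-77.9°) = 0.209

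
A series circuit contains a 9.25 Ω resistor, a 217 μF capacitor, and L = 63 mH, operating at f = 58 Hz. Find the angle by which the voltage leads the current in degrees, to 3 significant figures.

ω = 2πf = 364.4 rad/s
X_L = ωL = 23.0 Ω
X_C = 1/(ωC) = 12.6 Ω
Net reactance X = X_L − X_C = 10.3 Ω
Z = 9.25 + j10.3 Ω
|Z| = √(9.25² + 10.3²) = 13.9 Ω
∠Z = arctan(10.3/9.25) = 48.1°

48.1°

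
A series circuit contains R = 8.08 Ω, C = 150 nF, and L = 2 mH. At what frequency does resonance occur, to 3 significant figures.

ω₀ = 1/√(LC) = 1/√(0.002 × 1.5e-07) = 57740 rad/s
f₀ = ω₀/(2π) = 9.19 kHz

9.19 kHz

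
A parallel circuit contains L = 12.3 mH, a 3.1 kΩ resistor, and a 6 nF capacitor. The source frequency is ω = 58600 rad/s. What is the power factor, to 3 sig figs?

X_L = ωL = 721 Ω
X_C = 1/(ωC) = 2840 Ω
Parallel: admittances add. Y = 1/R + 1/(jωL) + jωC
Y = (0.000323 − j0.00104) S
|Y| = 0.00108 S → |Z| = 1/|Y| = 922 Ω, ∠Z = −∠Y = 72.7°
cos φ = cos(72.7°) = 0.297

0.297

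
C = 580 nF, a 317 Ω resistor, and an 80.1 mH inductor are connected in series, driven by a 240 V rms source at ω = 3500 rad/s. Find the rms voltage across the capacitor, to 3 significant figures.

X_L = ωL = 280 Ω
X_C = 1/(ωC) = 493 Ω
Net reactance X = X_L − X_C = -212 Ω
Z = 317 − j212 Ω
|Z| = √(317² + 212²) = 382 Ω
I = V/|Z| = 629 mA
V_C = I·|Z_C| = 0.629 × 493 = 310 V

310 V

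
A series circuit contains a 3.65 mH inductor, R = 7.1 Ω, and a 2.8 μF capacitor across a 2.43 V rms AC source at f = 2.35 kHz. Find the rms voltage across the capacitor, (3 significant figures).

1.92 V

ω = 2πf = 14770 rad/s
X_L = ωL = 53.9 Ω
X_C = 1/(ωC) = 24.2 Ω
Net reactance X = X_L − X_C = 29.7 Ω
Z = 7.10 + j29.7 Ω
|Z| = √(7.10² + 29.7²) = 30.5 Ω
I = V/|Z| = 79.6 mA
V_C = I·|Z_C| = 0.0796 × 24.2 = 1.92 V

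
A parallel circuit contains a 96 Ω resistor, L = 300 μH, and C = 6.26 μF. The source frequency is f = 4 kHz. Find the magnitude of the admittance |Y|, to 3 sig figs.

26.8 mS

ω = 2πf = 25130 rad/s
X_L = ωL = 7.54 Ω
X_C = 1/(ωC) = 6.36 Ω
Parallel: admittances add. Y = 1/R + 1/(jωL) + jωC
Y = (0.0104 + j0.0247) S
|Y| = 0.0268 S → |Z| = 1/|Y| = 37.3 Ω, ∠Z = −∠Y = -67.1°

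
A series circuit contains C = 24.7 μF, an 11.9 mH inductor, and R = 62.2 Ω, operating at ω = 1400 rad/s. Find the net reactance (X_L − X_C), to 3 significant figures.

-12.3 Ω

X_L = ωL = 16.7 Ω
X_C = 1/(ωC) = 28.9 Ω
X = 16.7 − 28.9 = -12.3 Ω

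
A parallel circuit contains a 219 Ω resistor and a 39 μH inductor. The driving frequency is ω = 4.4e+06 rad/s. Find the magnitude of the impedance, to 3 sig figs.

135 Ω

X_L = ωL = 172 Ω
Parallel: admittances add. Y = 1/R + 1/(jωL)
Y = (0.00457 − j0.00583) S
|Y| = 0.00740 S → |Z| = 1/|Y| = 135 Ω, ∠Z = −∠Y = 51.9°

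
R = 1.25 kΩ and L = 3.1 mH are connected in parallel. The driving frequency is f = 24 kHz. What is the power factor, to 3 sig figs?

0.350

ω = 2πf = 150800 rad/s
X_L = ωL = 467 Ω
Parallel: admittances add. Y = 1/R + 1/(jωL)
Y = (0.000800 − j0.00214) S
|Y| = 0.00228 S → |Z| = 1/|Y| = 438 Ω, ∠Z = −∠Y = 69.5°
cos φ = cos(69.5°) = 0.350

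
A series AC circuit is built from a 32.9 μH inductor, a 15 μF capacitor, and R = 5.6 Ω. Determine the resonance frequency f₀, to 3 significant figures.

ω₀ = 1/√(LC) = 1/√(3.29e-05 × 1.5e-05) = 45010 rad/s
f₀ = ω₀/(2π) = 7.16 kHz

7.16 kHz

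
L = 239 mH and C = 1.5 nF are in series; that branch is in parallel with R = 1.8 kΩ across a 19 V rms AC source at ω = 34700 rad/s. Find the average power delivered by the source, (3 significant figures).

201 mW

X_L = ωL = 8290 Ω
X_C = 1/(ωC) = 19200 Ω
Branch 1: Z₁ = R = 1800 Ω
Branch 2 (series LC): Z₂ = j(X_L − X_C) = −j10900 Ω
Parallel: Z = Z₁Z₂/(Z₁+Z₂), |Z| = 1780 Ω, ∠Z = -9.36°
I = V/|Z| = 10.7 mA
P = VI cos φ = 19 × 0.0107 × cos(-9.36°) = 201 mW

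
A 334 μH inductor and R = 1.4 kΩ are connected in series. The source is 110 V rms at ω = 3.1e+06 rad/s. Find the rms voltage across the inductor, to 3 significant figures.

X_L = ωL = 1040 Ω
Z = 1400 + j1040 Ω
|Z| = √(1400² + 1040²) = 1740 Ω
I = V/|Z| = 63.2 mA
V_L = I·|Z_L| = 0.0632 × 1040 = 65.4 V

65.4 V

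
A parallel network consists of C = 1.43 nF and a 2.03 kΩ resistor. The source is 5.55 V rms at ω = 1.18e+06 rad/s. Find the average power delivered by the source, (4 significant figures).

X_C = 1/(ωC) = 592.6 Ω
Parallel: admittances add. Y = 1/R + jωC
Y = (0.0004926 + j0.001687) S
|Y| = 0.001758 S → |Z| = 1/|Y| = 568.9 Ω, ∠Z = −∠Y = -73.73°
I = V/|Z| = 9.756 mA
P = VI cos φ = 5.55 × 0.009756 × cos(-73.73°) = 15.17 mW

15.17 mW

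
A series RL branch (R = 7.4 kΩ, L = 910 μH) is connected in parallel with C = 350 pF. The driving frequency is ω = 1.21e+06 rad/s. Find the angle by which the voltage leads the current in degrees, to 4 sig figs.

-71.87°

X_L = ωL = 1101 Ω
X_C = 1/(ωC) = 2361 Ω
Branch 1 (R+jX_L): Z₁ = 7400 + j1101 Ω, |Z₁| = 7481 Ω
Branch 2 (−jX_C): Z₂ = −j2361 Ω
Parallel: Z = Z₁Z₂/(Z₁+Z₂), |Z| = 2353 Ω, ∠Z = -71.87°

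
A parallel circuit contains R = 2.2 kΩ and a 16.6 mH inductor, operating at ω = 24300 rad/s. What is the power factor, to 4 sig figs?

X_L = ωL = 403.4 Ω
Parallel: admittances add. Y = 1/R + 1/(jωL)
Y = (0.0004545 − j0.002479) S
|Y| = 0.002520 S → |Z| = 1/|Y| = 396.8 Ω, ∠Z = −∠Y = 79.61°
cos φ = cos(79.61°) = 0.1803

0.1803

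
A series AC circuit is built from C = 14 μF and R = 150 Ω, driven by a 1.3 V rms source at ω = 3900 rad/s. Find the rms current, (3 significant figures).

8.60 mA

X_C = 1/(ωC) = 18.3 Ω
Z = 150 − j18.3 Ω
|Z| = √(150² + 18.3²) = 151 Ω
I = V/|Z| = 1.3/151 = 8.60 mA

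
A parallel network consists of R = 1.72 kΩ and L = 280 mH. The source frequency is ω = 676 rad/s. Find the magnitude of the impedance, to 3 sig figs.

X_L = ωL = 189 Ω
Parallel: admittances add. Y = 1/R + 1/(jωL)
Y = (0.000581 − j0.00528) S
|Y| = 0.00532 S → |Z| = 1/|Y| = 188 Ω, ∠Z = −∠Y = 83.7°

188 Ω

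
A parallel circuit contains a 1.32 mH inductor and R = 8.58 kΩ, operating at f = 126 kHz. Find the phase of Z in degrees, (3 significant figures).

83.1°

ω = 2πf = 791700 rad/s
X_L = ωL = 1050 Ω
Parallel: admittances add. Y = 1/R + 1/(jωL)
Y = (0.000117 − j0.000957) S
|Y| = 0.000964 S → |Z| = 1/|Y| = 1040 Ω, ∠Z = −∠Y = 83.1°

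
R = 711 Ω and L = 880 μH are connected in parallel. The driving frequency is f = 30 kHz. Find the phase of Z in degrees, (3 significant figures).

76.9°

ω = 2πf = 188500 rad/s
X_L = ωL = 166 Ω
Parallel: admittances add. Y = 1/R + 1/(jωL)
Y = (0.00141 − j0.00603) S
|Y| = 0.00619 S → |Z| = 1/|Y| = 162 Ω, ∠Z = −∠Y = 76.9°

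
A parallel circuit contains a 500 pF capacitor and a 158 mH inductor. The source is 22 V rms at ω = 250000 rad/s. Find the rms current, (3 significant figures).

X_L = ωL = 39500 Ω
X_C = 1/(ωC) = 8000 Ω
Parallel: admittances add. Y = 1/(jωL) + jωC
Y = (0 + j9.97e-05) S
|Y| = 9.97e-05 S → |Z| = 1/|Y| = 10000 Ω, ∠Z = −∠Y = -90.0°
I = V/|Z| = 22/10000 = 2.19 mA

2.19 mA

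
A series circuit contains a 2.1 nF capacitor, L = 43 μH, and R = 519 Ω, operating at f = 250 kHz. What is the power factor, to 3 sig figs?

ω = 2πf = 1.571e+06 rad/s
X_L = ωL = 67.5 Ω
X_C = 1/(ωC) = 303 Ω
Net reactance X = X_L − X_C = -236 Ω
Z = 519 − j236 Ω
|Z| = √(519² + 236²) = 570 Ω
∠Z = arctan(-236/519) = -24.4°
cos φ = cos(-24.4°) = 0.911

0.911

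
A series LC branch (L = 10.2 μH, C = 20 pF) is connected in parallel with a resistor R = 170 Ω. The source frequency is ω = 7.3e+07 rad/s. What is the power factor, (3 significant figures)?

0.331

X_L = ωL = 745 Ω
X_C = 1/(ωC) = 685 Ω
Branch 1: Z₁ = R = 170 Ω
Branch 2 (series LC): Z₂ = j(X_L − X_C) = j59.7 Ω
Parallel: Z = Z₁Z₂/(Z₁+Z₂), |Z| = 56.3 Ω, ∠Z = 70.7°
cos φ = cos(70.7°) = 0.331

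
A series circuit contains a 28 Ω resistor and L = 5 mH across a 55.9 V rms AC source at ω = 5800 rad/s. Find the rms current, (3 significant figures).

X_L = ωL = 29.0 Ω
Z = 28.0 + j29.0 Ω
|Z| = √(28.0² + 29.0²) = 40.3 Ω
I = V/|Z| = 55.9/40.3 = 1.39 A

1.39 A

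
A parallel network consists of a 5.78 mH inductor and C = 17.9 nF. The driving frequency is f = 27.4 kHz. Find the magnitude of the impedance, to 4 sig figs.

ω = 2πf = 172200 rad/s
X_L = ωL = 995.1 Ω
X_C = 1/(ωC) = 324.5 Ω
Parallel: admittances add. Y = 1/(jωL) + jωC
Y = (0 + j0.002077) S
|Y| = 0.002077 S → |Z| = 1/|Y| = 481.5 Ω, ∠Z = −∠Y = -90.00°

481.5 Ω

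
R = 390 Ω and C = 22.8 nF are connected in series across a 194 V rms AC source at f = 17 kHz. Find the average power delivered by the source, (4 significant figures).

ω = 2πf = 106800 rad/s
X_C = 1/(ωC) = 410.6 Ω
Z = 390.0 − j410.6 Ω
|Z| = √(390.0² + 410.6²) = 566.3 Ω
∠Z = arctan(-410.6/390.0) = -46.48°
I = V/|Z| = 342.6 mA
P = VI cos φ = 194 × 0.3426 × cos(-46.48°) = 45.77 W

45.77 W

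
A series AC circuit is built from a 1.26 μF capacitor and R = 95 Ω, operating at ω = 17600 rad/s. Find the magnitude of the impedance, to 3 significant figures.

105 Ω

X_C = 1/(ωC) = 45.1 Ω
Z = 95.0 − j45.1 Ω
|Z| = √(95.0² + 45.1²) = 105 Ω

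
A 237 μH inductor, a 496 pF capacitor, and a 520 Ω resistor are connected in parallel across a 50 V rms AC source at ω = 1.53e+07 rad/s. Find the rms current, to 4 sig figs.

378.1 mA

X_L = ωL = 3626 Ω
X_C = 1/(ωC) = 131.8 Ω
Parallel: admittances add. Y = 1/R + 1/(jωL) + jωC
Y = (0.001923 + j0.007313) S
|Y| = 0.007562 S → |Z| = 1/|Y| = 132.2 Ω, ∠Z = −∠Y = -75.27°
I = V/|Z| = 50/132.2 = 378.1 mA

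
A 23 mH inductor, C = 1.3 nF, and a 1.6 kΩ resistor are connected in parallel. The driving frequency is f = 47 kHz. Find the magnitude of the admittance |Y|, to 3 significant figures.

668 μS

ω = 2πf = 295300 rad/s
X_L = ωL = 6790 Ω
X_C = 1/(ωC) = 2600 Ω
Parallel: admittances add. Y = 1/R + 1/(jωL) + jωC
Y = (0.000625 + j0.000237) S
|Y| = 0.000668 S → |Z| = 1/|Y| = 1500 Ω, ∠Z = −∠Y = -20.7°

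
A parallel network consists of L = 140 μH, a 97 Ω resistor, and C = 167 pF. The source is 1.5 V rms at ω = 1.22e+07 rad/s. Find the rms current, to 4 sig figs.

X_L = ωL = 1708 Ω
X_C = 1/(ωC) = 490.8 Ω
Parallel: admittances add. Y = 1/R + 1/(jωL) + jωC
Y = (0.01031 + j0.001452) S
|Y| = 0.01041 S → |Z| = 1/|Y| = 96.05 Ω, ∠Z = −∠Y = -8.017°
I = V/|Z| = 1.5/96.05 = 15.62 mA

15.62 mA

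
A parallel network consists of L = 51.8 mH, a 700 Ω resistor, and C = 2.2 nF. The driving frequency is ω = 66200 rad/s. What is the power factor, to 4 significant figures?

X_L = ωL = 3429 Ω
X_C = 1/(ωC) = 6866 Ω
Parallel: admittances add. Y = 1/R + 1/(jωL) + jωC
Y = (0.001429 − j0.0001460) S
|Y| = 0.001436 S → |Z| = 1/|Y| = 696.4 Ω, ∠Z = −∠Y = 5.834°
cos φ = cos(5.834°) = 0.9948

0.9948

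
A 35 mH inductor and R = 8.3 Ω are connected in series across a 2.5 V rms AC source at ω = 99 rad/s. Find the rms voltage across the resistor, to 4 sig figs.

X_L = ωL = 3.465 Ω
Z = 8.300 + j3.465 Ω
|Z| = √(8.300² + 3.465²) = 8.994 Ω
I = V/|Z| = 278.0 mA
V_R = I·|Z_R| = 0.2780 × 8.300 = 2.307 V

2.307 V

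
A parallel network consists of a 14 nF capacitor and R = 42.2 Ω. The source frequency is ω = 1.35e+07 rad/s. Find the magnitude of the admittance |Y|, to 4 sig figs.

X_C = 1/(ωC) = 5.291 Ω
Parallel: admittances add. Y = 1/R + jωC
Y = (0.02370 + j0.1890) S
|Y| = 0.1905 S → |Z| = 1/|Y| = 5.250 Ω, ∠Z = −∠Y = -82.85°

190.5 mS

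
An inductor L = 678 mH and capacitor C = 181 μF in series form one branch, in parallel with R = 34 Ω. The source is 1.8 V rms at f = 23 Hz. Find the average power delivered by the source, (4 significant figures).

ω = 2πf = 144.5 rad/s
X_L = ωL = 97.98 Ω
X_C = 1/(ωC) = 38.23 Ω
Branch 1: Z₁ = R = 34.00 Ω
Branch 2 (series LC): Z₂ = j(X_L − X_C) = j59.75 Ω
Parallel: Z = Z₁Z₂/(Z₁+Z₂), |Z| = 29.55 Ω, ∠Z = 29.64°
I = V/|Z| = 60.91 mA
P = VI cos φ = 1.8 × 0.06091 × cos(29.64°) = 95.29 mW

95.29 mW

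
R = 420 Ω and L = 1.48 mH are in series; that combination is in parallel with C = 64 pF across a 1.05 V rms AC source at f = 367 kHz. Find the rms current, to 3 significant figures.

153 μA

ω = 2πf = 2.306e+06 rad/s
X_L = ωL = 3410 Ω
X_C = 1/(ωC) = 6780 Ω
Branch 1 (R+jX_L): Z₁ = 420 + j3410 Ω, |Z₁| = 3440 Ω
Branch 2 (−jX_C): Z₂ = −j6780 Ω
Parallel: Z = Z₁Z₂/(Z₁+Z₂), |Z| = 6870 Ω, ∠Z = 75.9°
I = V/|Z| = 1.05/6870 = 153 μA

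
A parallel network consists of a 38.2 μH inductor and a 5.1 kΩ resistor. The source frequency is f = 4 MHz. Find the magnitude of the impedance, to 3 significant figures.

ω = 2πf = 2.513e+07 rad/s
X_L = ωL = 960 Ω
Parallel: admittances add. Y = 1/R + 1/(jωL)
Y = (0.000196 − j0.00104) S
|Y| = 0.00106 S → |Z| = 1/|Y| = 943 Ω, ∠Z = −∠Y = 79.3°

943 Ω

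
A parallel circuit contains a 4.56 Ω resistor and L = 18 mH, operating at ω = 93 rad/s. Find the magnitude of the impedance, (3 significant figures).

1.57 Ω

X_L = ωL = 1.67 Ω
Parallel: admittances add. Y = 1/R + 1/(jωL)
Y = (0.219 − j0.597) S
|Y| = 0.636 S → |Z| = 1/|Y| = 1.57 Ω, ∠Z = −∠Y = 69.8°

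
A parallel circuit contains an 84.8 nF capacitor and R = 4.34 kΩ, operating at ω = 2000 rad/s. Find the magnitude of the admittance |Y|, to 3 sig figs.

X_C = 1/(ωC) = 5900 Ω
Parallel: admittances add. Y = 1/R + jωC
Y = (0.000230 + j0.000170) S
|Y| = 0.000286 S → |Z| = 1/|Y| = 3500 Ω, ∠Z = −∠Y = -36.4°

286 μS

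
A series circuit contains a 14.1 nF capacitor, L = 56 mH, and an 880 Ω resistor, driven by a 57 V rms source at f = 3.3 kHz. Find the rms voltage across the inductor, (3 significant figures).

ω = 2πf = 20730 rad/s
X_L = ωL = 1160 Ω
X_C = 1/(ωC) = 3420 Ω
Net reactance X = X_L − X_C = -2260 Ω
Z = 880 − j2260 Ω
|Z| = √(880² + 2260²) = 2420 Ω
I = V/|Z| = 23.5 mA
V_L = I·|Z_L| = 0.0235 × 1160 = 27.3 V

27.3 V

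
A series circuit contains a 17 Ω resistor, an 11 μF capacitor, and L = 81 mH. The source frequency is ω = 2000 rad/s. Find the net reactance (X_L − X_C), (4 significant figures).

X_L = ωL = 162.0 Ω
X_C = 1/(ωC) = 45.45 Ω
X = 162.0 − 45.45 = 116.5 Ω

116.5 Ω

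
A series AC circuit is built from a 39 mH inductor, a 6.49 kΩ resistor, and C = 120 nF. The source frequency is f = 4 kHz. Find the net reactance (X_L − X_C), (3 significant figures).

649 Ω

ω = 2πf = 25130 rad/s
X_L = ωL = 980 Ω
X_C = 1/(ωC) = 332 Ω
X = 980 − 332 = 649 Ω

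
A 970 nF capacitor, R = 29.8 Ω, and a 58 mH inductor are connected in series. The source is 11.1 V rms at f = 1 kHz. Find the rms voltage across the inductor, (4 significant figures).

ω = 2πf = 6283 rad/s
X_L = ωL = 364.4 Ω
X_C = 1/(ωC) = 164.1 Ω
Net reactance X = X_L − X_C = 200.3 Ω
Z = 29.80 + j200.3 Ω
|Z| = √(29.80² + 200.3²) = 202.6 Ω
I = V/|Z| = 54.80 mA
V_L = I·|Z_L| = 0.05480 × 364.4 = 19.97 V

19.97 V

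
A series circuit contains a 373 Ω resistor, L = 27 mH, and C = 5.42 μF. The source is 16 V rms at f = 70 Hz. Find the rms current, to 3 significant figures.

ω = 2πf = 439.8 rad/s
X_L = ωL = 11.9 Ω
X_C = 1/(ωC) = 419 Ω
Net reactance X = X_L − X_C = -408 Ω
Z = 373 − j408 Ω
|Z| = √(373² + 408²) = 553 Ω
I = V/|Z| = 16/553 = 29.0 mA

29.0 mA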